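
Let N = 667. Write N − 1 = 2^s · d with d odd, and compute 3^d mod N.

188

667 − 1 = 666 = 2^1 · 333, so d = 333.
3^1 ≡ 3 (mod 667)
3^2 ≡ 3^2 = 9 ≡ 9 (mod 667)
3^4 ≡ 9^2 = 81 ≡ 81 (mod 667)
3^8 ≡ 81^2 = 6561 ≡ 558 (mod 667)
3^16 ≡ 558^2 = 311364 ≡ 542 (mod 667)
3^32 ≡ 542^2 = 293764 ≡ 284 (mod 667)
3^64 ≡ 284^2 = 80656 ≡ 616 (mod 667)
3^128 ≡ 616^2 = 379456 ≡ 600 (mod 667)
3^256 ≡ 600^2 = 360000 ≡ 487 (mod 667)
333 = 256 + 64 + 8 + 4 + 1 in binary powers of 2.
So 3^333 ≡ 487 · 616 · 558 · 81 · 3 ≡ 188 (mod 667).
Squaring chain: 188; never reaches −1, so base 3 is a Miller–Rabin witness that 667 is composite.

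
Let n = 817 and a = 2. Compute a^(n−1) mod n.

2^1 ≡ 2 (mod 817)
2^2 ≡ 2^2 = 4 ≡ 4 (mod 817)
2^4 ≡ 4^2 = 16 ≡ 16 (mod 817)
2^8 ≡ 16^2 = 256 ≡ 256 (mod 817)
2^16 ≡ 256^2 = 65536 ≡ 176 (mod 817)
2^32 ≡ 176^2 = 30976 ≡ 747 (mod 817)
2^64 ≡ 747^2 = 558009 ≡ 815 (mod 817)
2^128 ≡ 815^2 = 664225 ≡ 4 (mod 817)
2^256 ≡ 4^2 = 16 ≡ 16 (mod 817)
2^512 ≡ 16^2 = 256 ≡ 256 (mod 817)
816 = 512 + 256 + 32 + 16 in binary powers of 2.
So 2^816 ≡ 256 · 16 · 747 · 176 ≡ 102 (mod 817).
Since 102 ≠ 1, base 2 is a Fermat witness: 817 is composite.

102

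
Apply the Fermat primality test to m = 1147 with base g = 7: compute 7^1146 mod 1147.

1120

7^1 ≡ 7 (mod 1147)
7^2 ≡ 7^2 = 49 ≡ 49 (mod 1147)
7^4 ≡ 49^2 = 2401 ≡ 107 (mod 1147)
7^8 ≡ 107^2 = 11449 ≡ 1126 (mod 1147)
7^16 ≡ 1126^2 = 1267876 ≡ 441 (mod 1147)
7^32 ≡ 441^2 = 194481 ≡ 638 (mod 1147)
7^64 ≡ 638^2 = 407044 ≡ 1006 (mod 1147)
7^128 ≡ 1006^2 = 1012036 ≡ 382 (mod 1147)
7^256 ≡ 382^2 = 145924 ≡ 255 (mod 1147)
7^512 ≡ 255^2 = 65025 ≡ 793 (mod 1147)
7^1024 ≡ 793^2 = 628849 ≡ 293 (mod 1147)
1146 = 1024 + 64 + 32 + 16 + 8 + 2 in binary powers of 2.
So 7^1146 ≡ 293 · 1006 · 638 · 441 · 1126 · 49 ≡ 1120 (mod 1147).
Since 1120 ≠ 1, base 7 is a Fermat witness: 1147 is composite.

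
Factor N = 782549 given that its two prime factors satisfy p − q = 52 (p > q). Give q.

859

Since p = q + 52, we have 782549 = q(q + 52), so q² + 52q − 782549 = 0.
Discriminant: 52² + 4·782549 = 2704 + 3130196 = 3132900; √3132900 = 1770.
q = (−52 + 1770)/2 = 859, and p = q + 52 = 911.
Check: 859 · 911 = 782549.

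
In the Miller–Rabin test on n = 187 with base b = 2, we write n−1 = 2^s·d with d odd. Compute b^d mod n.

187 − 1 = 186 = 2^1 · 93, so d = 93.
2^1 ≡ 2 (mod 187)
2^2 ≡ 2^2 = 4 ≡ 4 (mod 187)
2^4 ≡ 4^2 = 16 ≡ 16 (mod 187)
2^8 ≡ 16^2 = 256 ≡ 69 (mod 187)
2^16 ≡ 69^2 = 4761 ≡ 86 (mod 187)
2^32 ≡ 86^2 = 7396 ≡ 103 (mod 187)
2^64 ≡ 103^2 = 10609 ≡ 137 (mod 187)
93 = 64 + 16 + 8 + 4 + 1 in binary powers of 2.
So 2^93 ≡ 137 · 86 · 69 · 16 · 2 ≡ 151 (mod 187).
Squaring chain: 151; never reaches −1, so base 2 is a Miller–Rabin witness that 187 is composite.

151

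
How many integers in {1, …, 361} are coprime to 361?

342

Factor: 361 = 19^2.
φ(361) = 19^1·(19−1) = 342.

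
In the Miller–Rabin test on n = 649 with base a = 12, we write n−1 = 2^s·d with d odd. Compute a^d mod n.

639

649 − 1 = 648 = 2^3 · 81, so d = 81.
12^1 ≡ 12 (mod 649)
12^2 ≡ 12^2 = 144 ≡ 144 (mod 649)
12^4 ≡ 144^2 = 20736 ≡ 617 (mod 649)
12^8 ≡ 617^2 = 380689 ≡ 375 (mod 649)
12^16 ≡ 375^2 = 140625 ≡ 441 (mod 649)
12^32 ≡ 441^2 = 194481 ≡ 430 (mod 649)
12^64 ≡ 430^2 = 184900 ≡ 584 (mod 649)
81 = 64 + 16 + 1 in binary powers of 2.
So 12^81 ≡ 584 · 441 · 12 ≡ 639 (mod 649).
Squaring chain: 639 → 100 → 265; never reaches −1, so base 12 is a Miller–Rabin witness that 649 is composite.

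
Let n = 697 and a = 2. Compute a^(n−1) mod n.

18

2^1 ≡ 2 (mod 697)
2^2 ≡ 2^2 = 4 ≡ 4 (mod 697)
2^4 ≡ 4^2 = 16 ≡ 16 (mod 697)
2^8 ≡ 16^2 = 256 ≡ 256 (mod 697)
2^16 ≡ 256^2 = 65536 ≡ 18 (mod 697)
2^32 ≡ 18^2 = 324 ≡ 324 (mod 697)
2^64 ≡ 324^2 = 104976 ≡ 426 (mod 697)
2^128 ≡ 426^2 = 181476 ≡ 256 (mod 697)
2^256 ≡ 256^2 = 65536 ≡ 18 (mod 697)
2^512 ≡ 18^2 = 324 ≡ 324 (mod 697)
696 = 512 + 128 + 32 + 16 + 8 in binary powers of 2.
So 2^696 ≡ 324 · 256 · 324 · 18 · 256 ≡ 18 (mod 697).
Since 18 ≠ 1, base 2 is a Fermat witness: 697 is composite.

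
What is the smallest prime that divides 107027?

19

107027 is odd.
Digit sum 17, not divisible by 3.
Ends in 7: not divisible by 5.
7: 107027 = 7·15289 + 4
11: 107027 = 11·9729 + 8
13: 107027 = 13·8232 + 11
17: 107027 = 17·6295 + 12
19: 107027 = 19·5633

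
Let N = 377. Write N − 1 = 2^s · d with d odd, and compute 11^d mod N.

305

377 − 1 = 376 = 2^3 · 47, so d = 47.
11^1 ≡ 11 (mod 377)
11^2 ≡ 11^2 = 121 ≡ 121 (mod 377)
11^4 ≡ 121^2 = 14641 ≡ 315 (mod 377)
11^8 ≡ 315^2 = 99225 ≡ 74 (mod 377)
11^16 ≡ 74^2 = 5476 ≡ 198 (mod 377)
11^32 ≡ 198^2 = 39204 ≡ 373 (mod 377)
47 = 32 + 8 + 4 + 2 + 1 in binary powers of 2.
So 11^47 ≡ 373 · 74 · 315 · 121 · 11 ≡ 305 (mod 377).
Squaring chain: 305 → 283 → 165; never reaches −1, so base 11 is a Miller–Rabin witness that 377 is composite.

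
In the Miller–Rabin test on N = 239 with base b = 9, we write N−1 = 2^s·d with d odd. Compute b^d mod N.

239 − 1 = 238 = 2^1 · 119, so d = 119.
9^1 ≡ 9 (mod 239)
9^2 ≡ 9^2 = 81 ≡ 81 (mod 239)
9^4 ≡ 81^2 = 6561 ≡ 108 (mod 239)
9^8 ≡ 108^2 = 11664 ≡ 192 (mod 239)
9^16 ≡ 192^2 = 36864 ≡ 58 (mod 239)
9^32 ≡ 58^2 = 3364 ≡ 18 (mod 239)
9^64 ≡ 18^2 = 324 ≡ 85 (mod 239)
119 = 64 + 32 + 16 + 4 + 2 + 1 in binary powers of 2.
So 9^119 ≡ 85 · 18 · 58 · 108 · 81 · 9 ≡ 1 (mod 239).
Since 9^d ≡ 1 (mod 239), base 9 does not prove 239 composite.

1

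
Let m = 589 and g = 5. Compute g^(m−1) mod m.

125

5^1 ≡ 5 (mod 589)
5^2 ≡ 5^2 = 25 ≡ 25 (mod 589)
5^4 ≡ 25^2 = 625 ≡ 36 (mod 589)
5^8 ≡ 36^2 = 1296 ≡ 118 (mod 589)
5^16 ≡ 118^2 = 13924 ≡ 377 (mod 589)
5^32 ≡ 377^2 = 142129 ≡ 180 (mod 589)
5^64 ≡ 180^2 = 32400 ≡ 5 (mod 589)
5^128 ≡ 5^2 = 25 ≡ 25 (mod 589)
5^256 ≡ 25^2 = 625 ≡ 36 (mod 589)
5^512 ≡ 36^2 = 1296 ≡ 118 (mod 589)
588 = 512 + 64 + 8 + 4 in binary powers of 2.
So 5^588 ≡ 118 · 5 · 118 · 36 ≡ 125 (mod 589).
Since 125 ≠ 1, base 5 is a Fermat witness: 589 is composite.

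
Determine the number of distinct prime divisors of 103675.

103675 = 5^2 · 4147
4147 = 11 · 377
377 = 13 · 29
103675 = 5^2 · 11 · 13 · 29, which has 4 distinct prime factors.

4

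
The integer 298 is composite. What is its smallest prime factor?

2

298 is even: 2 divides it.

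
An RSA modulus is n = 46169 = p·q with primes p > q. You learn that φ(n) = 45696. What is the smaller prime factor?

φ(n) = (p−1)(q−1) = n − (p+q) + 1, so p + q = 46169 − 45696 + 1 = 474.
p and q are the roots of t² − 474t + 46169 = 0.
Discriminant: 474² − 4·46169 = 224676 − 184676 = 40000; √40000 = 200.
q = (474 − 200)/2 = 137, p = (474 + 200)/2 = 337.
Check: 137 · 337 = 46169.

137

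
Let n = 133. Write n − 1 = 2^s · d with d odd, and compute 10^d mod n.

133 − 1 = 132 = 2^2 · 33, so d = 33.
10^1 ≡ 10 (mod 133)
10^2 ≡ 10^2 = 100 ≡ 100 (mod 133)
10^4 ≡ 100^2 = 10000 ≡ 25 (mod 133)
10^8 ≡ 25^2 = 625 ≡ 93 (mod 133)
10^16 ≡ 93^2 = 8649 ≡ 4 (mod 133)
10^32 ≡ 4^2 = 16 ≡ 16 (mod 133)
33 = 32 + 1 in binary powers of 2.
So 10^33 ≡ 16 · 10 ≡ 27 (mod 133).
Squaring chain: 27 → 64; never reaches −1, so base 10 is a Miller–Rabin witness that 133 is composite.

27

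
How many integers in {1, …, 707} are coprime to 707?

600

Factor: 707 = 7 · 101.
φ(707) = (7−1) · (101−1) = 6 · 100 = 600.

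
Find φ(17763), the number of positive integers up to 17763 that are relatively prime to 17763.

Factor: 17763 = 3 · 31 · 191.
φ(17763) = (3−1) · (31−1) · (191−1) = 2 · 30 · 190 = 11400.

11400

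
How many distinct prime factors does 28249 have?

28249 = 13 · 2173
2173 = 41 · 53
28249 = 13 · 41 · 53, which has 3 distinct prime factors.

3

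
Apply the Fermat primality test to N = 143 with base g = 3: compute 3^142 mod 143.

42

3^1 ≡ 3 (mod 143)
3^2 ≡ 3^2 = 9 ≡ 9 (mod 143)
3^4 ≡ 9^2 = 81 ≡ 81 (mod 143)
3^8 ≡ 81^2 = 6561 ≡ 126 (mod 143)
3^16 ≡ 126^2 = 15876 ≡ 3 (mod 143)
3^32 ≡ 3^2 = 9 ≡ 9 (mod 143)
3^64 ≡ 9^2 = 81 ≡ 81 (mod 143)
3^128 ≡ 81^2 = 6561 ≡ 126 (mod 143)
142 = 128 + 8 + 4 + 2 in binary powers of 2.
So 3^142 ≡ 126 · 126 · 81 · 9 ≡ 42 (mod 143).
Since 42 ≠ 1, base 3 is a Fermat witness: 143 is composite.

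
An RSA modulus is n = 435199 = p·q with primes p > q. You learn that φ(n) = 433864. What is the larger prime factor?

φ(n) = (p−1)(q−1) = n − (p+q) + 1, so p + q = 435199 − 433864 + 1 = 1336.
p and q are the roots of t² − 1336t + 435199 = 0.
Discriminant: 1336² − 4·435199 = 1784896 − 1740796 = 44100; √44100 = 210.
q = (1336 − 210)/2 = 563, p = (1336 + 210)/2 = 773.
Check: 563 · 773 = 435199.

773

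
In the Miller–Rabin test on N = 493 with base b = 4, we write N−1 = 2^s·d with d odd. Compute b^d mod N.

493 − 1 = 492 = 2^2 · 123, so d = 123.
4^1 ≡ 4 (mod 493)
4^2 ≡ 4^2 = 16 ≡ 16 (mod 493)
4^4 ≡ 16^2 = 256 ≡ 256 (mod 493)
4^8 ≡ 256^2 = 65536 ≡ 460 (mod 493)
4^16 ≡ 460^2 = 211600 ≡ 103 (mod 493)
4^32 ≡ 103^2 = 10609 ≡ 256 (mod 493)
4^64 ≡ 256^2 = 65536 ≡ 460 (mod 493)
123 = 64 + 32 + 16 + 8 + 2 + 1 in binary powers of 2.
So 4^123 ≡ 460 · 256 · 103 · 460 · 16 · 4 ≡ 353 (mod 493).
Squaring chain: 353 → 373; never reaches −1, so base 4 is a Miller–Rabin witness that 493 is composite.

353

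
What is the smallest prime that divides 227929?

227929 is odd.
Digit sum 31, not divisible by 3.
Ends in 9: not divisible by 5.
7: 227929 = 7·32561 + 2
11: 227929 = 11·20720 + 9
13: 227929 = 13·17533

13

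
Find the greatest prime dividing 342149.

79

342149 = 61 · 5609
5609 = 71 · 79
79 is prime.
So 342149 = 61 · 71 · 79; the largest prime factor is 79.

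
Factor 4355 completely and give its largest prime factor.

67

4355 = 5 · 871
871 = 13 · 67
67 is prime.
So 4355 = 5 · 13 · 67; the largest prime factor is 67.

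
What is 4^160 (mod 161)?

25

4^1 ≡ 4 (mod 161)
4^2 ≡ 4^2 = 16 ≡ 16 (mod 161)
4^4 ≡ 16^2 = 256 ≡ 95 (mod 161)
4^8 ≡ 95^2 = 9025 ≡ 9 (mod 161)
4^16 ≡ 9^2 = 81 ≡ 81 (mod 161)
4^32 ≡ 81^2 = 6561 ≡ 121 (mod 161)
4^64 ≡ 121^2 = 14641 ≡ 151 (mod 161)
4^128 ≡ 151^2 = 22801 ≡ 100 (mod 161)
160 = 128 + 32 in binary powers of 2.
So 4^160 ≡ 100 · 121 ≡ 25 (mod 161).
Since 25 ≠ 1, base 4 is a Fermat witness: 161 is composite.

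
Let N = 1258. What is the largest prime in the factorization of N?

1258 = 2 · 629
629 = 17 · 37
37 is prime.
So 1258 = 2 · 17 · 37; the largest prime factor is 37.

37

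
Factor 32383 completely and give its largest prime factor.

53

32383 = 13 · 2491
2491 = 47 · 53
53 is prime.
So 32383 = 13 · 47 · 53; the largest prime factor is 53.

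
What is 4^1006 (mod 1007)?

937

4^1 ≡ 4 (mod 1007)
4^2 ≡ 4^2 = 16 ≡ 16 (mod 1007)
4^4 ≡ 16^2 = 256 ≡ 256 (mod 1007)
4^8 ≡ 256^2 = 65536 ≡ 81 (mod 1007)
4^16 ≡ 81^2 = 6561 ≡ 519 (mod 1007)
4^32 ≡ 519^2 = 269361 ≡ 492 (mod 1007)
4^64 ≡ 492^2 = 242064 ≡ 384 (mod 1007)
4^128 ≡ 384^2 = 147456 ≡ 434 (mod 1007)
4^256 ≡ 434^2 = 188356 ≡ 47 (mod 1007)
4^512 ≡ 47^2 = 2209 ≡ 195 (mod 1007)
1006 = 512 + 256 + 128 + 64 + 32 + 8 + 4 + 2 in binary powers of 2.
So 4^1006 ≡ 195 · 47 · 434 · 384 · 492 · 81 · 256 · 16 ≡ 937 (mod 1007).
Since 937 ≠ 1, base 4 is a Fermat witness: 1007 is composite.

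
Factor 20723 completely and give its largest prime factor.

20723 = 17 · 1219
1219 = 23 · 53
53 is prime.
So 20723 = 17 · 23 · 53; the largest prime factor is 53.

53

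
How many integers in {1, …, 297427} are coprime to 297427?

270912

Factor: 297427 = 13 · 137 · 167.
φ(297427) = (13−1) · (137−1) · (167−1) = 12 · 136 · 166 = 270912.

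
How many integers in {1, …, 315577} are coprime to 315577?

Factor: 315577 = 41 · 43 · 179.
φ(315577) = (41−1) · (43−1) · (179−1) = 40 · 42 · 178 = 299040.

299040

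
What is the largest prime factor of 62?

62 = 2 · 31
31 is prime.
So 62 = 2 · 31; the largest prime factor is 31.

31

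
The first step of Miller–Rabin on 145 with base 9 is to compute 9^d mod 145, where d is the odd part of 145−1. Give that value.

64

145 − 1 = 144 = 2^4 · 9, so d = 9.
9^1 ≡ 9 (mod 145)
9^2 ≡ 9^2 = 81 ≡ 81 (mod 145)
9^4 ≡ 81^2 = 6561 ≡ 36 (mod 145)
9^8 ≡ 36^2 = 1296 ≡ 136 (mod 145)
9 = 8 + 1 in binary powers of 2.
So 9^9 ≡ 136 · 9 ≡ 64 (mod 145).
Squaring chain: 64 → 36 → 136 → 81; never reaches −1, so base 9 is a Miller–Rabin witness that 145 is composite.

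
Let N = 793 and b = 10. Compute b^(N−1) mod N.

729

10^1 ≡ 10 (mod 793)
10^2 ≡ 10^2 = 100 ≡ 100 (mod 793)
10^4 ≡ 100^2 = 10000 ≡ 484 (mod 793)
10^8 ≡ 484^2 = 234256 ≡ 321 (mod 793)
10^16 ≡ 321^2 = 103041 ≡ 744 (mod 793)
10^32 ≡ 744^2 = 553536 ≡ 22 (mod 793)
10^64 ≡ 22^2 = 484 ≡ 484 (mod 793)
10^128 ≡ 484^2 = 234256 ≡ 321 (mod 793)
10^256 ≡ 321^2 = 103041 ≡ 744 (mod 793)
10^512 ≡ 744^2 = 553536 ≡ 22 (mod 793)
792 = 512 + 256 + 16 + 8 in binary powers of 2.
So 10^792 ≡ 22 · 744 · 744 · 321 ≡ 729 (mod 793).
Since 729 ≠ 1, base 10 is a Fermat witness: 793 is composite.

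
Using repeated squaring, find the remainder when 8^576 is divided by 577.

1

8^1 ≡ 8 (mod 577)
8^2 ≡ 8^2 = 64 ≡ 64 (mod 577)
8^4 ≡ 64^2 = 4096 ≡ 57 (mod 577)
8^8 ≡ 57^2 = 3249 ≡ 364 (mod 577)
8^16 ≡ 364^2 = 132496 ≡ 363 (mod 577)
8^32 ≡ 363^2 = 131769 ≡ 213 (mod 577)
8^64 ≡ 213^2 = 45369 ≡ 363 (mod 577)
8^128 ≡ 363^2 = 131769 ≡ 213 (mod 577)
8^256 ≡ 213^2 = 45369 ≡ 363 (mod 577)
8^512 ≡ 363^2 = 131769 ≡ 213 (mod 577)
576 = 512 + 64 in binary powers of 2.
So 8^576 ≡ 213 · 363 ≡ 1 (mod 577).
Since the result is 1, base 8 gives no evidence that 577 is composite.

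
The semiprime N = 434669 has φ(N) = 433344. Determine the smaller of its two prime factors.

φ(n) = (p−1)(q−1) = n − (p+q) + 1, so p + q = 434669 − 433344 + 1 = 1326.
p and q are the roots of t² − 1326t + 434669 = 0.
Discriminant: 1326² − 4·434669 = 1758276 − 1738676 = 19600; √19600 = 140.
q = (1326 − 140)/2 = 593, p = (1326 + 140)/2 = 733.
Check: 593 · 733 = 434669.

593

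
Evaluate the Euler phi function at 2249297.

Factor: 2249297 = 89 · 127 · 199.
φ(2249297) = (89−1) · (127−1) · (199−1) = 88 · 126 · 198 = 2195424.

2195424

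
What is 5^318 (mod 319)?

136

5^1 ≡ 5 (mod 319)
5^2 ≡ 5^2 = 25 ≡ 25 (mod 319)
5^4 ≡ 25^2 = 625 ≡ 306 (mod 319)
5^8 ≡ 306^2 = 93636 ≡ 169 (mod 319)
5^16 ≡ 169^2 = 28561 ≡ 170 (mod 319)
5^32 ≡ 170^2 = 28900 ≡ 190 (mod 319)
5^64 ≡ 190^2 = 36100 ≡ 53 (mod 319)
5^128 ≡ 53^2 = 2809 ≡ 257 (mod 319)
5^256 ≡ 257^2 = 66049 ≡ 16 (mod 319)
318 = 256 + 32 + 16 + 8 + 4 + 2 in binary powers of 2.
So 5^318 ≡ 16 · 190 · 170 · 169 · 306 · 25 ≡ 136 (mod 319).
Since 136 ≠ 1, base 5 is a Fermat witness: 319 is composite.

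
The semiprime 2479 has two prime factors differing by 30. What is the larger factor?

67

Since p = q + 30, we have 2479 = q(q + 30), so q² + 30q − 2479 = 0.
Discriminant: 30² + 4·2479 = 900 + 9916 = 10816; √10816 = 104.
q = (−30 + 104)/2 = 37, and p = q + 30 = 67.
Check: 37 · 67 = 2479.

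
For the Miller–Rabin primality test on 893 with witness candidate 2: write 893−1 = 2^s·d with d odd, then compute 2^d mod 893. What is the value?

893 − 1 = 892 = 2^2 · 223, so d = 223.
2^1 ≡ 2 (mod 893)
2^2 ≡ 2^2 = 4 ≡ 4 (mod 893)
2^4 ≡ 4^2 = 16 ≡ 16 (mod 893)
2^8 ≡ 16^2 = 256 ≡ 256 (mod 893)
2^16 ≡ 256^2 = 65536 ≡ 347 (mod 893)
2^32 ≡ 347^2 = 120409 ≡ 747 (mod 893)
2^64 ≡ 747^2 = 558009 ≡ 777 (mod 893)
2^128 ≡ 777^2 = 603729 ≡ 61 (mod 893)
223 = 128 + 64 + 16 + 8 + 4 + 2 + 1 in binary powers of 2.
So 2^223 ≡ 61 · 777 · 347 · 256 · 16 · 4 · 2 ≡ 394 (mod 893).
Squaring chain: 394 → 747; never reaches −1, so base 2 is a Miller–Rabin witness that 893 is composite.

394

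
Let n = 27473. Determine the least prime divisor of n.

83

27473 is odd.
Digit sum 23, not divisible by 3.
Ends in 3: not divisible by 5.
7: 27473 = 7·3924 + 5
11: 27473 = 11·2497 + 6
13: 27473 = 13·2113 + 4
17: 27473 = 17·1616 + 1
19: 27473 = 19·1445 + 18
23: 27473 = 23·1194 + 11
29: 27473 = 29·947 + 10
31: 27473 = 31·886 + 7
37: 27473 = 37·742 + 19
41: 27473 = 41·670 + 3
43: 27473 = 43·638 + 39
47: 27473 = 47·584 + 25
53: 27473 = 53·518 + 19
59: 27473 = 59·465 + 38
61: 27473 = 61·450 + 23
67: 27473 = 67·410 + 3
71: 27473 = 71·386 + 67
73: 27473 = 73·376 + 25
79: 27473 = 79·347 + 60
83: 27473 = 83·331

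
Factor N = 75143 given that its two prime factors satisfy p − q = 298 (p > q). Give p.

461

Since p = q + 298, we have 75143 = q(q + 298), so q² + 298q − 75143 = 0.
Discriminant: 298² + 4·75143 = 88804 + 300572 = 389376; √389376 = 624.
q = (−298 + 624)/2 = 163, and p = q + 298 = 461.
Check: 163 · 461 = 75143.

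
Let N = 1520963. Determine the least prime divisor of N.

29

1520963 is odd.
Digit sum 26, not divisible by 3.
Ends in 3: not divisible by 5.
7: 1520963 = 7·217280 + 3
11: 1520963 = 11·138269 + 4
13: 1520963 = 13·116997 + 2
17: 1520963 = 17·89468 + 7
19: 1520963 = 19·80050 + 13
23: 1520963 = 23·66128 + 19
29: 1520963 = 29·52447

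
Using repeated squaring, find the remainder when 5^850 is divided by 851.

818

5^1 ≡ 5 (mod 851)
5^2 ≡ 5^2 = 25 ≡ 25 (mod 851)
5^4 ≡ 25^2 = 625 ≡ 625 (mod 851)
5^8 ≡ 625^2 = 390625 ≡ 16 (mod 851)
5^16 ≡ 16^2 = 256 ≡ 256 (mod 851)
5^32 ≡ 256^2 = 65536 ≡ 9 (mod 851)
5^64 ≡ 9^2 = 81 ≡ 81 (mod 851)
5^128 ≡ 81^2 = 6561 ≡ 604 (mod 851)
5^256 ≡ 604^2 = 364816 ≡ 588 (mod 851)
5^512 ≡ 588^2 = 345744 ≡ 238 (mod 851)
850 = 512 + 256 + 64 + 16 + 2 in binary powers of 2.
So 5^850 ≡ 238 · 588 · 81 · 256 · 25 ≡ 818 (mod 851).
Since 818 ≠ 1, base 5 is a Fermat witness: 851 is composite.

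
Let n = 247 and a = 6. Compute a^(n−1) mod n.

6^1 ≡ 6 (mod 247)
6^2 ≡ 6^2 = 36 ≡ 36 (mod 247)
6^4 ≡ 36^2 = 1296 ≡ 61 (mod 247)
6^8 ≡ 61^2 = 3721 ≡ 16 (mod 247)
6^16 ≡ 16^2 = 256 ≡ 9 (mod 247)
6^32 ≡ 9^2 = 81 ≡ 81 (mod 247)
6^64 ≡ 81^2 = 6561 ≡ 139 (mod 247)
6^128 ≡ 139^2 = 19321 ≡ 55 (mod 247)
246 = 128 + 64 + 32 + 16 + 4 + 2 in binary powers of 2.
So 6^246 ≡ 55 · 139 · 81 · 9 · 61 · 36 ≡ 64 (mod 247).
Since 64 ≠ 1, base 6 is a Fermat witness: 247 is composite.

64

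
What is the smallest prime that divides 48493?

71

48493 is odd.
Digit sum 28, not divisible by 3.
Ends in 3: not divisible by 5.
7: 48493 = 7·6927 + 4
11: 48493 = 11·4408 + 5
13: 48493 = 13·3730 + 3
17: 48493 = 17·2852 + 9
19: 48493 = 19·2552 + 5
23: 48493 = 23·2108 + 9
29: 48493 = 29·1672 + 5
31: 48493 = 31·1564 + 9
37: 48493 = 37·1310 + 23
41: 48493 = 41·1182 + 31
43: 48493 = 43·1127 + 32
47: 48493 = 47·1031 + 36
53: 48493 = 53·914 + 51
59: 48493 = 59·821 + 54
61: 48493 = 61·794 + 59
67: 48493 = 67·723 + 52
71: 48493 = 71·683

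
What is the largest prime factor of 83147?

83147 = 17 · 4891
4891 = 67 · 73
73 is prime.
So 83147 = 17 · 67 · 73; the largest prime factor is 73.

73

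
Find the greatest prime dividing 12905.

12905 = 5 · 2581
2581 = 29 · 89
89 is prime.
So 12905 = 5 · 29 · 89; the largest prime factor is 89.

89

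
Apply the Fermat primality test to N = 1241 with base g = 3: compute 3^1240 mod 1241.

373

3^1 ≡ 3 (mod 1241)
3^2 ≡ 3^2 = 9 ≡ 9 (mod 1241)
3^4 ≡ 9^2 = 81 ≡ 81 (mod 1241)
3^8 ≡ 81^2 = 6561 ≡ 356 (mod 1241)
3^16 ≡ 356^2 = 126736 ≡ 154 (mod 1241)
3^32 ≡ 154^2 = 23716 ≡ 137 (mod 1241)
3^64 ≡ 137^2 = 18769 ≡ 154 (mod 1241)
3^128 ≡ 154^2 = 23716 ≡ 137 (mod 1241)
3^256 ≡ 137^2 = 18769 ≡ 154 (mod 1241)
3^512 ≡ 154^2 = 23716 ≡ 137 (mod 1241)
3^1024 ≡ 137^2 = 18769 ≡ 154 (mod 1241)
1240 = 1024 + 128 + 64 + 16 + 8 in binary powers of 2.
So 3^1240 ≡ 154 · 137 · 154 · 154 · 356 ≡ 373 (mod 1241).
Since 373 ≠ 1, base 3 is a Fermat witness: 1241 is composite.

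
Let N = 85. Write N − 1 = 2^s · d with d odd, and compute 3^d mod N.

85 − 1 = 84 = 2^2 · 21, so d = 21.
3^1 ≡ 3 (mod 85)
3^2 ≡ 3^2 = 9 ≡ 9 (mod 85)
3^4 ≡ 9^2 = 81 ≡ 81 (mod 85)
3^8 ≡ 81^2 = 6561 ≡ 16 (mod 85)
3^16 ≡ 16^2 = 256 ≡ 1 (mod 85)
21 = 16 + 4 + 1 in binary powers of 2.
So 3^21 ≡ 1 · 81 · 3 ≡ 73 (mod 85).
Squaring chain: 73 → 59; never reaches −1, so base 3 is a Miller–Rabin witness that 85 is composite.

73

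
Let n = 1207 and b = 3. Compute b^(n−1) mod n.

202

3^1 ≡ 3 (mod 1207)
3^2 ≡ 3^2 = 9 ≡ 9 (mod 1207)
3^4 ≡ 9^2 = 81 ≡ 81 (mod 1207)
3^8 ≡ 81^2 = 6561 ≡ 526 (mod 1207)
3^16 ≡ 526^2 = 276676 ≡ 273 (mod 1207)
3^32 ≡ 273^2 = 74529 ≡ 902 (mod 1207)
3^64 ≡ 902^2 = 813604 ≡ 86 (mod 1207)
3^128 ≡ 86^2 = 7396 ≡ 154 (mod 1207)
3^256 ≡ 154^2 = 23716 ≡ 783 (mod 1207)
3^512 ≡ 783^2 = 613089 ≡ 1140 (mod 1207)
3^1024 ≡ 1140^2 = 1299600 ≡ 868 (mod 1207)
1206 = 1024 + 128 + 32 + 16 + 4 + 2 in binary powers of 2.
So 3^1206 ≡ 868 · 154 · 902 · 273 · 81 · 9 ≡ 202 (mod 1207).
Since 202 ≠ 1, base 3 is a Fermat witness: 1207 is composite.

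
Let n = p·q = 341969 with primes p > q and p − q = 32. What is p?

601

Since p = q + 32, we have 341969 = q(q + 32), so q² + 32q − 341969 = 0.
Discriminant: 32² + 4·341969 = 1024 + 1367876 = 1368900; √1368900 = 1170.
q = (−32 + 1170)/2 = 569, and p = q + 32 = 601.
Check: 569 · 601 = 341969.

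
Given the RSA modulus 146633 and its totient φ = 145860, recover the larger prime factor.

φ(n) = (p−1)(q−1) = n − (p+q) + 1, so p + q = 146633 − 145860 + 1 = 774.
p and q are the roots of t² − 774t + 146633 = 0.
Discriminant: 774² − 4·146633 = 599076 − 586532 = 12544; √12544 = 112.
q = (774 − 112)/2 = 331, p = (774 + 112)/2 = 443.
Check: 331 · 443 = 146633.

443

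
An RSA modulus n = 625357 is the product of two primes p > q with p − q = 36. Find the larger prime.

809

Since p = q + 36, we have 625357 = q(q + 36), so q² + 36q − 625357 = 0.
Discriminant: 36² + 4·625357 = 1296 + 2501428 = 2502724; √2502724 = 1582.
q = (−36 + 1582)/2 = 773, and p = q + 36 = 809.
Check: 773 · 809 = 625357.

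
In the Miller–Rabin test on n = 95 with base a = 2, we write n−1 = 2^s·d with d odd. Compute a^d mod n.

95 − 1 = 94 = 2^1 · 47, so d = 47.
2^1 ≡ 2 (mod 95)
2^2 ≡ 2^2 = 4 ≡ 4 (mod 95)
2^4 ≡ 4^2 = 16 ≡ 16 (mod 95)
2^8 ≡ 16^2 = 256 ≡ 66 (mod 95)
2^16 ≡ 66^2 = 4356 ≡ 81 (mod 95)
2^32 ≡ 81^2 = 6561 ≡ 6 (mod 95)
47 = 32 + 8 + 4 + 2 + 1 in binary powers of 2.
So 2^47 ≡ 6 · 66 · 16 · 4 · 2 ≡ 53 (mod 95).
Squaring chain: 53; never reaches −1, so base 2 is a Miller–Rabin witness that 95 is composite.

53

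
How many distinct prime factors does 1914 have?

4

1914 = 2 · 957
957 = 3 · 319
319 = 11 · 29
1914 = 2 · 3 · 11 · 29, which has 4 distinct prime factors.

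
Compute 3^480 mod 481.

3^1 ≡ 3 (mod 481)
3^2 ≡ 3^2 = 9 ≡ 9 (mod 481)
3^4 ≡ 9^2 = 81 ≡ 81 (mod 481)
3^8 ≡ 81^2 = 6561 ≡ 308 (mod 481)
3^16 ≡ 308^2 = 94864 ≡ 107 (mod 481)
3^32 ≡ 107^2 = 11449 ≡ 386 (mod 481)
3^64 ≡ 386^2 = 148996 ≡ 367 (mod 481)
3^128 ≡ 367^2 = 134689 ≡ 9 (mod 481)
3^256 ≡ 9^2 = 81 ≡ 81 (mod 481)
480 = 256 + 128 + 64 + 32 in binary powers of 2.
So 3^480 ≡ 81 · 9 · 367 · 386 ≡ 417 (mod 481).
Since 417 ≠ 1, base 3 is a Fermat witness: 481 is composite.

417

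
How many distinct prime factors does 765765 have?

765765 = 3^2 · 85085
85085 = 5 · 17017
17017 = 7 · 2431
2431 = 11 · 221
221 = 13 · 17
765765 = 3^2 · 5 · 7 · 11 · 13 · 17, which has 6 distinct prime factors.

6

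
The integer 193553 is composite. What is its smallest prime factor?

193553 is odd.
Digit sum 26, not divisible by 3.
Ends in 3: not divisible by 5.
7: 193553 = 7·27650 + 3
11: 193553 = 11·17595 + 8
13: 193553 = 13·14888 + 9
17: 193553 = 17·11385 + 8
19: 193553 = 19·10187

19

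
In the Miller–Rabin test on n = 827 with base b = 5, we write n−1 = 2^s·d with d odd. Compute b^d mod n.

827 − 1 = 826 = 2^1 · 413, so d = 413.
5^1 ≡ 5 (mod 827)
5^2 ≡ 5^2 = 25 ≡ 25 (mod 827)
5^4 ≡ 25^2 = 625 ≡ 625 (mod 827)
5^8 ≡ 625^2 = 390625 ≡ 281 (mod 827)
5^16 ≡ 281^2 = 78961 ≡ 396 (mod 827)
5^32 ≡ 396^2 = 156816 ≡ 513 (mod 827)
5^64 ≡ 513^2 = 263169 ≡ 183 (mod 827)
5^128 ≡ 183^2 = 33489 ≡ 409 (mod 827)
5^256 ≡ 409^2 = 167281 ≡ 227 (mod 827)
413 = 256 + 128 + 16 + 8 + 4 + 1 in binary powers of 2.
So 5^413 ≡ 227 · 409 · 396 · 281 · 625 · 5 ≡ 826 (mod 827).
Since 5^d ≡ 826 (mod 827), base 5 does not prove 827 composite.

826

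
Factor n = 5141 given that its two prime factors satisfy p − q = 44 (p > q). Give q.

53

Since p = q + 44, we have 5141 = q(q + 44), so q² + 44q − 5141 = 0.
Discriminant: 44² + 4·5141 = 1936 + 20564 = 22500; √22500 = 150.
q = (−44 + 150)/2 = 53, and p = q + 44 = 97.
Check: 53 · 97 = 5141.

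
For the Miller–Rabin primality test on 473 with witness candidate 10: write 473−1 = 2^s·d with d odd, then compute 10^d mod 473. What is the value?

439

473 − 1 = 472 = 2^3 · 59, so d = 59.
10^1 ≡ 10 (mod 473)
10^2 ≡ 10^2 = 100 ≡ 100 (mod 473)
10^4 ≡ 100^2 = 10000 ≡ 67 (mod 473)
10^8 ≡ 67^2 = 4489 ≡ 232 (mod 473)
10^16 ≡ 232^2 = 53824 ≡ 375 (mod 473)
10^32 ≡ 375^2 = 140625 ≡ 144 (mod 473)
59 = 32 + 16 + 8 + 2 + 1 in binary powers of 2.
So 10^59 ≡ 144 · 375 · 232 · 100 · 10 ≡ 439 (mod 473).
Squaring chain: 439 → 210 → 111; never reaches −1, so base 10 is a Miller–Rabin witness that 473 is composite.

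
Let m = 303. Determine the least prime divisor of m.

303 is odd.
Digit sum 6, divisible by 3.

3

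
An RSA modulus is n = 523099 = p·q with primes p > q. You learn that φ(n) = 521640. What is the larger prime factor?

φ(n) = (p−1)(q−1) = n − (p+q) + 1, so p + q = 523099 − 521640 + 1 = 1460.
p and q are the roots of t² − 1460t + 523099 = 0.
Discriminant: 1460² − 4·523099 = 2131600 − 2092396 = 39204; √39204 = 198.
q = (1460 − 198)/2 = 631, p = (1460 + 198)/2 = 829.
Check: 631 · 829 = 523099.

829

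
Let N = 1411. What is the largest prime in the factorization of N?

83

1411 = 17 · 83
83 is prime.
So 1411 = 17 · 83; the largest prime factor is 83.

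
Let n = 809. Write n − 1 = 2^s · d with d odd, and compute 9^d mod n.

809 − 1 = 808 = 2^3 · 101, so d = 101.
9^1 ≡ 9 (mod 809)
9^2 ≡ 9^2 = 81 ≡ 81 (mod 809)
9^4 ≡ 81^2 = 6561 ≡ 89 (mod 809)
9^8 ≡ 89^2 = 7921 ≡ 640 (mod 809)
9^16 ≡ 640^2 = 409600 ≡ 246 (mod 809)
9^32 ≡ 246^2 = 60516 ≡ 650 (mod 809)
9^64 ≡ 650^2 = 422500 ≡ 202 (mod 809)
101 = 64 + 32 + 4 + 1 in binary powers of 2.
So 9^101 ≡ 202 · 650 · 89 · 9 ≡ 491 (mod 809).
Squaring chain: 491 → 808 → 1; reaches −1, so base 9 does not prove 809 composite.

491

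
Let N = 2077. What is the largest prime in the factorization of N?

67

2077 = 31 · 67
67 is prime.
So 2077 = 31 · 67; the largest prime factor is 67.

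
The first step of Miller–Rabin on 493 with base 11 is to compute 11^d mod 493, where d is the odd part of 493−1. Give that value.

493 − 1 = 492 = 2^2 · 123, so d = 123.
11^1 ≡ 11 (mod 493)
11^2 ≡ 11^2 = 121 ≡ 121 (mod 493)
11^4 ≡ 121^2 = 14641 ≡ 344 (mod 493)
11^8 ≡ 344^2 = 118336 ≡ 16 (mod 493)
11^16 ≡ 16^2 = 256 ≡ 256 (mod 493)
11^32 ≡ 256^2 = 65536 ≡ 460 (mod 493)
11^64 ≡ 460^2 = 211600 ≡ 103 (mod 493)
123 = 64 + 32 + 16 + 8 + 2 + 1 in binary powers of 2.
So 11^123 ≡ 103 · 460 · 256 · 16 · 121 · 11 ≡ 97 (mod 493).
Squaring chain: 97 → 42; never reaches −1, so base 11 is a Miller–Rabin witness that 493 is composite.

97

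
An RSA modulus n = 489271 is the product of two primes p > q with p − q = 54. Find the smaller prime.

Since p = q + 54, we have 489271 = q(q + 54), so q² + 54q − 489271 = 0.
Discriminant: 54² + 4·489271 = 2916 + 1957084 = 1960000; √1960000 = 1400.
q = (−54 + 1400)/2 = 673, and p = q + 54 = 727.
Check: 673 · 727 = 489271.

673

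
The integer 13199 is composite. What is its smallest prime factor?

13199 is odd.
Digit sum 23, not divisible by 3.
Ends in 9: not divisible by 5.
7: 13199 = 7·1885 + 4
11: 13199 = 11·1199 + 10
13: 13199 = 13·1015 + 4
17: 13199 = 17·776 + 7
19: 13199 = 19·694 + 13
23: 13199 = 23·573 + 20
29: 13199 = 29·455 + 4
31: 13199 = 31·425 + 24
37: 13199 = 37·356 + 27
41: 13199 = 41·321 + 38
43: 13199 = 43·306 + 41
47: 13199 = 47·280 + 39
53: 13199 = 53·249 + 2
59: 13199 = 59·223 + 42
61: 13199 = 61·216 + 23
67: 13199 = 67·197

67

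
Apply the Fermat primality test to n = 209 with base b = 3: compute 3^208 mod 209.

3^1 ≡ 3 (mod 209)
3^2 ≡ 3^2 = 9 ≡ 9 (mod 209)
3^4 ≡ 9^2 = 81 ≡ 81 (mod 209)
3^8 ≡ 81^2 = 6561 ≡ 82 (mod 209)
3^16 ≡ 82^2 = 6724 ≡ 36 (mod 209)
3^32 ≡ 36^2 = 1296 ≡ 42 (mod 209)
3^64 ≡ 42^2 = 1764 ≡ 92 (mod 209)
3^128 ≡ 92^2 = 8464 ≡ 104 (mod 209)
208 = 128 + 64 + 16 in binary powers of 2.
So 3^208 ≡ 104 · 92 · 36 ≡ 16 (mod 209).
Since 16 ≠ 1, base 3 is a Fermat witness: 209 is composite.

16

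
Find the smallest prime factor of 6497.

6497 is odd.
Digit sum 26, not divisible by 3.
Ends in 7: not divisible by 5.
7: 6497 = 7·928 + 1
11: 6497 = 11·590 + 7
13: 6497 = 13·499 + 10
17: 6497 = 17·382 + 3
19: 6497 = 19·341 + 18
23: 6497 = 23·282 + 11
29: 6497 = 29·224 + 1
31: 6497 = 31·209 + 18
37: 6497 = 37·175 + 22
41: 6497 = 41·158 + 19
43: 6497 = 43·151 + 4
47: 6497 = 47·138 + 11
53: 6497 = 53·122 + 31
59: 6497 = 59·110 + 7
61: 6497 = 61·106 + 31
67: 6497 = 67·96 + 65
71: 6497 = 71·91 + 36
73: 6497 = 73·89

73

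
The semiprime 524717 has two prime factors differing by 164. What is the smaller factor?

Since p = q + 164, we have 524717 = q(q + 164), so q² + 164q − 524717 = 0.
Discriminant: 164² + 4·524717 = 26896 + 2098868 = 2125764; √2125764 = 1458.
q = (−164 + 1458)/2 = 647, and p = q + 164 = 811.
Check: 647 · 811 = 524717.

647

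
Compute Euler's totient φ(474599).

453600

Factor: 474599 = 37 · 101 · 127.
φ(474599) = (37−1) · (101−1) · (127−1) = 36 · 100 · 126 = 453600.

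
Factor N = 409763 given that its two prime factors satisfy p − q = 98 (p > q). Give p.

691

Since p = q + 98, we have 409763 = q(q + 98), so q² + 98q − 409763 = 0.
Discriminant: 98² + 4·409763 = 9604 + 1639052 = 1648656; √1648656 = 1284.
q = (−98 + 1284)/2 = 593, and p = q + 98 = 691.
Check: 593 · 691 = 409763.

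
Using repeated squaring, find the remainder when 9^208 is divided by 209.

9^1 ≡ 9 (mod 209)
9^2 ≡ 9^2 = 81 ≡ 81 (mod 209)
9^4 ≡ 81^2 = 6561 ≡ 82 (mod 209)
9^8 ≡ 82^2 = 6724 ≡ 36 (mod 209)
9^16 ≡ 36^2 = 1296 ≡ 42 (mod 209)
9^32 ≡ 42^2 = 1764 ≡ 92 (mod 209)
9^64 ≡ 92^2 = 8464 ≡ 104 (mod 209)
9^128 ≡ 104^2 = 10816 ≡ 157 (mod 209)
208 = 128 + 64 + 16 in binary powers of 2.
So 9^208 ≡ 157 · 104 · 42 ≡ 47 (mod 209).
Since 47 ≠ 1, base 9 is a Fermat witness: 209 is composite.

47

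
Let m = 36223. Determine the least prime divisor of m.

36223 is odd.
Digit sum 16, not divisible by 3.
Ends in 3: not divisible by 5.
7: 36223 = 7·5174 + 5
11: 36223 = 11·3293

11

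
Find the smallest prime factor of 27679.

27679 is odd.
Digit sum 31, not divisible by 3.
Ends in 9: not divisible by 5.
7: 27679 = 7·3954 + 1
11: 27679 = 11·2516 + 3
13: 27679 = 13·2129 + 2
17: 27679 = 17·1628 + 3
19: 27679 = 19·1456 + 15
23: 27679 = 23·1203 + 10
29: 27679 = 29·954 + 13
31: 27679 = 31·892 + 27
37: 27679 = 37·748 + 3
41: 27679 = 41·675 + 4
43: 27679 = 43·643 + 30
47: 27679 = 47·588 + 43
53: 27679 = 53·522 + 13
59: 27679 = 59·469 + 8
61: 27679 = 61·453 + 46
67: 27679 = 67·413 + 8
71: 27679 = 71·389 + 60
73: 27679 = 73·379 + 12
79: 27679 = 79·350 + 29
83: 27679 = 83·333 + 40
89: 27679 = 89·311

89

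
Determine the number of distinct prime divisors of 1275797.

3

1275797 = 29^2 · 1517
1517 = 37 · 41
1275797 = 29^2 · 37 · 41, which has 3 distinct prime factors.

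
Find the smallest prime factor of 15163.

15163 is odd.
Digit sum 16, not divisible by 3.
Ends in 3: not divisible by 5.
7: 15163 = 7·2166 + 1
11: 15163 = 11·1378 + 5
13: 15163 = 13·1166 + 5
17: 15163 = 17·891 + 16
19: 15163 = 19·798 + 1
23: 15163 = 23·659 + 6
29: 15163 = 29·522 + 25
31: 15163 = 31·489 + 4
37: 15163 = 37·409 + 30
41: 15163 = 41·369 + 34
43: 15163 = 43·352 + 27
47: 15163 = 47·322 + 29
53: 15163 = 53·286 + 5
59: 15163 = 59·257

59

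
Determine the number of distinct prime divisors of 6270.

6270 = 2 · 3135
3135 = 3 · 1045
1045 = 5 · 209
209 = 11 · 19
6270 = 2 · 3 · 5 · 11 · 19, which has 5 distinct prime factors.

5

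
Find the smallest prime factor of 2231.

23

2231 is odd.
Digit sum 8, not divisible by 3.
Ends in 1: not divisible by 5.
7: 2231 = 7·318 + 5
11: 2231 = 11·202 + 9
13: 2231 = 13·171 + 8
17: 2231 = 17·131 + 4
19: 2231 = 19·117 + 8
23: 2231 = 23·97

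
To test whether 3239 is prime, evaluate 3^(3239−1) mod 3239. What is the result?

155

3^1 ≡ 3 (mod 3239)
3^2 ≡ 3^2 = 9 ≡ 9 (mod 3239)
3^4 ≡ 9^2 = 81 ≡ 81 (mod 3239)
3^8 ≡ 81^2 = 6561 ≡ 83 (mod 3239)
3^16 ≡ 83^2 = 6889 ≡ 411 (mod 3239)
3^32 ≡ 411^2 = 168921 ≡ 493 (mod 3239)
3^64 ≡ 493^2 = 243049 ≡ 124 (mod 3239)
3^128 ≡ 124^2 = 15376 ≡ 2420 (mod 3239)
3^256 ≡ 2420^2 = 5856400 ≡ 288 (mod 3239)
3^512 ≡ 288^2 = 82944 ≡ 1969 (mod 3239)
3^1024 ≡ 1969^2 = 3876961 ≡ 3117 (mod 3239)
3^2048 ≡ 3117^2 = 9715689 ≡ 1928 (mod 3239)
3238 = 2048 + 1024 + 128 + 32 + 4 + 2 in binary powers of 2.
So 3^3238 ≡ 1928 · 3117 · 2420 · 493 · 81 · 9 ≡ 155 (mod 3239).
Since 155 ≠ 1, base 3 is a Fermat witness: 3239 is composite.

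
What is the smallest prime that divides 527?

527 is odd.
Digit sum 14, not divisible by 3.
Ends in 7: not divisible by 5.
7: 527 = 7·75 + 2
11: 527 = 11·47 + 10
13: 527 = 13·40 + 7
17: 527 = 17·31

17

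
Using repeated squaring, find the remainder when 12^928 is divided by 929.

1

12^1 ≡ 12 (mod 929)
12^2 ≡ 12^2 = 144 ≡ 144 (mod 929)
12^4 ≡ 144^2 = 20736 ≡ 298 (mod 929)
12^8 ≡ 298^2 = 88804 ≡ 549 (mod 929)
12^16 ≡ 549^2 = 301401 ≡ 405 (mod 929)
12^32 ≡ 405^2 = 164025 ≡ 521 (mod 929)
12^64 ≡ 521^2 = 271441 ≡ 173 (mod 929)
12^128 ≡ 173^2 = 29929 ≡ 201 (mod 929)
12^256 ≡ 201^2 = 40401 ≡ 454 (mod 929)
12^512 ≡ 454^2 = 206116 ≡ 807 (mod 929)
928 = 512 + 256 + 128 + 32 in binary powers of 2.
So 12^928 ≡ 807 · 454 · 201 · 521 ≡ 1 (mod 929).
Since the result is 1, base 12 gives no evidence that 929 is composite.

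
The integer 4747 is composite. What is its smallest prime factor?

47

4747 is odd.
Digit sum 22, not divisible by 3.
Ends in 7: not divisible by 5.
7: 4747 = 7·678 + 1
11: 4747 = 11·431 + 6
13: 4747 = 13·365 + 2
17: 4747 = 17·279 + 4
19: 4747 = 19·249 + 16
23: 4747 = 23·206 + 9
29: 4747 = 29·163 + 20
31: 4747 = 31·153 + 4
37: 4747 = 37·128 + 11
41: 4747 = 41·115 + 32
43: 4747 = 43·110 + 17
47: 4747 = 47·101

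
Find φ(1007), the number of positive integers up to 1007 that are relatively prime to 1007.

936

Factor: 1007 = 19 · 53.
φ(1007) = (19−1) · (53−1) = 18 · 52 = 936.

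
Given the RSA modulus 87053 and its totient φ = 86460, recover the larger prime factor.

φ(n) = (p−1)(q−1) = n − (p+q) + 1, so p + q = 87053 − 86460 + 1 = 594.
p and q are the roots of t² − 594t + 87053 = 0.
Discriminant: 594² − 4·87053 = 352836 − 348212 = 4624; √4624 = 68.
q = (594 − 68)/2 = 263, p = (594 + 68)/2 = 331.
Check: 263 · 331 = 87053.

331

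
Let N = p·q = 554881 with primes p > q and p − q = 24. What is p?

Since p = q + 24, we have 554881 = q(q + 24), so q² + 24q − 554881 = 0.
Discriminant: 24² + 4·554881 = 576 + 2219524 = 2220100; √2220100 = 1490.
q = (−24 + 1490)/2 = 733, and p = q + 24 = 757.
Check: 733 · 757 = 554881.

757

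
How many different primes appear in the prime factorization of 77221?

77221 = 31 · 2491
2491 = 47 · 53
77221 = 31 · 47 · 53, which has 3 distinct prime factors.

3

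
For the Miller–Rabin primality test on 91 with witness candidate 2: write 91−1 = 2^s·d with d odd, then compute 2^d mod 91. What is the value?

57

91 − 1 = 90 = 2^1 · 45, so d = 45.
2^1 ≡ 2 (mod 91)
2^2 ≡ 2^2 = 4 ≡ 4 (mod 91)
2^4 ≡ 4^2 = 16 ≡ 16 (mod 91)
2^8 ≡ 16^2 = 256 ≡ 74 (mod 91)
2^16 ≡ 74^2 = 5476 ≡ 16 (mod 91)
2^32 ≡ 16^2 = 256 ≡ 74 (mod 91)
45 = 32 + 8 + 4 + 1 in binary powers of 2.
So 2^45 ≡ 74 · 74 · 16 · 2 ≡ 57 (mod 91).
Squaring chain: 57; never reaches −1, so base 2 is a Miller–Rabin witness that 91 is composite.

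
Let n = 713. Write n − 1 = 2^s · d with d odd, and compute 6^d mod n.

305

713 − 1 = 712 = 2^3 · 89, so d = 89.
6^1 ≡ 6 (mod 713)
6^2 ≡ 6^2 = 36 ≡ 36 (mod 713)
6^4 ≡ 36^2 = 1296 ≡ 583 (mod 713)
6^8 ≡ 583^2 = 339889 ≡ 501 (mod 713)
6^16 ≡ 501^2 = 251001 ≡ 25 (mod 713)
6^32 ≡ 25^2 = 625 ≡ 625 (mod 713)
6^64 ≡ 625^2 = 390625 ≡ 614 (mod 713)
89 = 64 + 16 + 8 + 1 in binary powers of 2.
So 6^89 ≡ 614 · 25 · 501 · 6 ≡ 305 (mod 713).
Squaring chain: 305 → 335 → 284; never reaches −1, so base 6 is a Miller–Rabin witness that 713 is composite.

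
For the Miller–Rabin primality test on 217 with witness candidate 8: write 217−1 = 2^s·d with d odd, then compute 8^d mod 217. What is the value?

64

217 − 1 = 216 = 2^3 · 27, so d = 27.
8^1 ≡ 8 (mod 217)
8^2 ≡ 8^2 = 64 ≡ 64 (mod 217)
8^4 ≡ 64^2 = 4096 ≡ 190 (mod 217)
8^8 ≡ 190^2 = 36100 ≡ 78 (mod 217)
8^16 ≡ 78^2 = 6084 ≡ 8 (mod 217)
27 = 16 + 8 + 2 + 1 in binary powers of 2.
So 8^27 ≡ 8 · 78 · 64 · 8 ≡ 64 (mod 217).
Squaring chain: 64 → 190 → 78; never reaches −1, so base 8 is a Miller–Rabin witness that 217 is composite.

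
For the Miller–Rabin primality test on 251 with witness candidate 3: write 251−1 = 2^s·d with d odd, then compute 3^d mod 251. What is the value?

251 − 1 = 250 = 2^1 · 125, so d = 125.
3^1 ≡ 3 (mod 251)
3^2 ≡ 3^2 = 9 ≡ 9 (mod 251)
3^4 ≡ 9^2 = 81 ≡ 81 (mod 251)
3^8 ≡ 81^2 = 6561 ≡ 35 (mod 251)
3^16 ≡ 35^2 = 1225 ≡ 221 (mod 251)
3^32 ≡ 221^2 = 48841 ≡ 147 (mod 251)
3^64 ≡ 147^2 = 21609 ≡ 23 (mod 251)
125 = 64 + 32 + 16 + 8 + 4 + 1 in binary powers of 2.
So 3^125 ≡ 23 · 147 · 221 · 35 · 81 · 3 ≡ 1 (mod 251).
Since 3^d ≡ 1 (mod 251), base 3 does not prove 251 composite.

1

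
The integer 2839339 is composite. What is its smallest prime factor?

79

2839339 is odd.
Digit sum 37, not divisible by 3.
Ends in 9: not divisible by 5.
7: 2839339 = 7·405619 + 6
11: 2839339 = 11·258121 + 8
13: 2839339 = 13·218410 + 9
17: 2839339 = 17·167019 + 16
19: 2839339 = 19·149438 + 17
23: 2839339 = 23·123449 + 12
29: 2839339 = 29·97908 + 7
31: 2839339 = 31·91591 + 18
37: 2839339 = 37·76738 + 33
41: 2839339 = 41·69252 + 7
43: 2839339 = 43·66031 + 6
47: 2839339 = 47·60411 + 22
53: 2839339 = 53·53572 + 23
59: 2839339 = 59·48124 + 23
61: 2839339 = 61·46546 + 33
67: 2839339 = 67·42378 + 13
71: 2839339 = 71·39990 + 49
73: 2839339 = 73·38895 + 4
79: 2839339 = 79·35941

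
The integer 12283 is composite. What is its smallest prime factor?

71

12283 is odd.
Digit sum 16, not divisible by 3.
Ends in 3: not divisible by 5.
7: 12283 = 7·1754 + 5
11: 12283 = 11·1116 + 7
13: 12283 = 13·944 + 11
17: 12283 = 17·722 + 9
19: 12283 = 19·646 + 9
23: 12283 = 23·534 + 1
29: 12283 = 29·423 + 16
31: 12283 = 31·396 + 7
37: 12283 = 37·331 + 36
41: 12283 = 41·299 + 24
43: 12283 = 43·285 + 28
47: 12283 = 47·261 + 16
53: 12283 = 53·231 + 40
59: 12283 = 59·208 + 11
61: 12283 = 61·201 + 22
67: 12283 = 67·183 + 22
71: 12283 = 71·173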